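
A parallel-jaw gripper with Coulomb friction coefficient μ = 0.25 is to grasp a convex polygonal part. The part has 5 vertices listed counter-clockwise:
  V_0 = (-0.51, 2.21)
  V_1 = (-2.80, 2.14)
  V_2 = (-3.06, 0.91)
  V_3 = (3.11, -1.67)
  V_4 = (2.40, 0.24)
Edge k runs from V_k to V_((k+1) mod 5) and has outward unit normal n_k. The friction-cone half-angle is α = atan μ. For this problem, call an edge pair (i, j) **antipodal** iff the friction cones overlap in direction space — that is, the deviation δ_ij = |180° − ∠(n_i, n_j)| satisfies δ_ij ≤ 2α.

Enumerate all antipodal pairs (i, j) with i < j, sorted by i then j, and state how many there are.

α = atan 0.25 = 14.04°;  2α = 28.07°
n_0 = (-0.0306, +0.9995)
n_1 = (-0.9784, +0.2068)
n_2 = (-0.3858, -0.9226)
n_3 = (+0.9373, +0.3484)
n_4 = (+0.5606, +0.8281)
  (0,1): δ = 103.69°  ·
  (0,2): δ = 24.44°  ✓
  (0,3): δ = 108.64°  ·
  (0,4): δ = 144.15°  ·
  (1,2): δ = 100.76°  ·
  (1,3): δ = 32.33°  ·
  (1,4): δ = 67.84°  ·
  (2,3): δ = 46.92°  ·
  (2,4): δ = 11.40°  ✓
  (3,4): δ = 144.49°  ·
antipodal pairs: 2

count = 2; pairs: (0,2), (2,4)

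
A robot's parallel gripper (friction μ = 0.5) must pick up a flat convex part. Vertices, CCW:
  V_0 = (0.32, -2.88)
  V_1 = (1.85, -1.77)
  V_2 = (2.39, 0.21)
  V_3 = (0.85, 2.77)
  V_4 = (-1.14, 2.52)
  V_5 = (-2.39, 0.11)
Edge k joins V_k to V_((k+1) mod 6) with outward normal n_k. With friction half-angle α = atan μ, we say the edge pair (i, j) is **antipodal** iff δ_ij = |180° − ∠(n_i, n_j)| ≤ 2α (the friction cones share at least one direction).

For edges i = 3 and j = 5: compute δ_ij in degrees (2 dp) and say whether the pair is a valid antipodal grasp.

α = atan 0.5 = 26.57°;  2α = 53.13°
edge 3: e_3 = (-1.99, -0.25);  n_3 = (-0.1246, +0.9922)
edge 5: e_5 = (+2.71, -2.99);  n_5 = (-0.7409, -0.6716)
∠(n_3, n_5) = 125.03°
δ = |180° − 125.03°| = 54.97°
54.97° > 2α = 53.13°  →  invalid

δ = 54.97°, invalid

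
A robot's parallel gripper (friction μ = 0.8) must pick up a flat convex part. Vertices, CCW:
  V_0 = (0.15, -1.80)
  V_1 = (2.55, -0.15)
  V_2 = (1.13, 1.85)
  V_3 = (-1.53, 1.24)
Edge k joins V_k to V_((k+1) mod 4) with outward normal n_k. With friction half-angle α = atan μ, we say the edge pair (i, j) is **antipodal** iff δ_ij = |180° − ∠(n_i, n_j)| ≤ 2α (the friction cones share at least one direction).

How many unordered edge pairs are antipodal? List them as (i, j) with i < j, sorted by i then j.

count = 3; pairs: (0,2), (1,3), (2,3)

α = atan 0.8 = 38.66°;  2α = 77.32°
n_0 = (+0.5665, -0.8240)
n_1 = (+0.8154, +0.5789)
n_2 = (-0.2235, +0.9747)
n_3 = (-0.8752, -0.4837)
  (0,1): δ = 89.13°  ·
  (0,2): δ = 21.59°  ✓
  (0,3): δ = 84.42°  ·
  (1,2): δ = 112.46°  ·
  (1,3): δ = 6.45°  ✓
  (2,3): δ = 73.99°  ✓
antipodal pairs: 3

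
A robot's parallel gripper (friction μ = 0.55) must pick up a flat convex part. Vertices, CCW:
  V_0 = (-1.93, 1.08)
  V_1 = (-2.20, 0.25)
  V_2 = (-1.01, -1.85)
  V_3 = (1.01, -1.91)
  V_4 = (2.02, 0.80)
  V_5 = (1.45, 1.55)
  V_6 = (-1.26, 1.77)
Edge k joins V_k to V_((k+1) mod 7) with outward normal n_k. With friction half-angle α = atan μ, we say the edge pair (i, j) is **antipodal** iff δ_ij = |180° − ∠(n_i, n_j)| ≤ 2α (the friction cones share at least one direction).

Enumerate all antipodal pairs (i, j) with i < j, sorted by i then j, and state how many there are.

count = 9; pairs: (0,3), (0,4), (1,3), (1,4), (1,5), (2,4), (2,5), (2,6), (3,6)

α = atan 0.55 = 28.81°;  2α = 57.62°
n_0 = (-0.9509, +0.3093)
n_1 = (-0.8700, -0.4930)
n_2 = (-0.0297, -0.9996)
n_3 = (+0.9370, -0.3492)
n_4 = (+0.7962, +0.6051)
n_5 = (+0.0809, +0.9967)
n_6 = (-0.7174, +0.6966)
  (0,1): δ = 132.44°  ·
  (0,2): δ = 73.68°  ·
  (0,3): δ = 2.42°  ✓
  (0,4): δ = 55.25°  ✓
  (0,5): δ = 103.38°  ·
  (0,6): δ = 153.86°  ·
  (1,2): δ = 121.24°  ·
  (1,3): δ = 49.98°  ✓
  (1,4): δ = 7.70°  ✓
  (1,5): δ = 55.82°  ✓
  (1,6): δ = 106.30°  ·
  (2,3): δ = 108.74°  ·
  (2,4): δ = 51.06°  ✓
  (2,5): δ = 2.94°  ✓
  (2,6): δ = 47.54°  ✓
  (3,4): δ = 122.33°  ·
  (3,5): δ = 74.20°  ·
  (3,6): δ = 23.72°  ✓
  (4,5): δ = 131.88°  ·
  (4,6): δ = 81.39°  ·
  (5,6): δ = 129.52°  ·
antipodal pairs: 9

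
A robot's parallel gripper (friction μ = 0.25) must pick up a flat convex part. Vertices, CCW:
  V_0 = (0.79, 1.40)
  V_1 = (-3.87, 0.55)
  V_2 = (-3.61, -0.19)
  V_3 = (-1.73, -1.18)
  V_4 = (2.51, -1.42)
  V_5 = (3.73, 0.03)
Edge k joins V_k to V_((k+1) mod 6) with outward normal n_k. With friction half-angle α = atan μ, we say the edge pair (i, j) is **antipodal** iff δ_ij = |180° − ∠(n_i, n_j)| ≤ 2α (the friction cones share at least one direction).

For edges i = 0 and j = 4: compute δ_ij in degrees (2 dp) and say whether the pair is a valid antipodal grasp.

δ = 39.59°, invalid

α = atan 0.25 = 14.04°;  2α = 28.07°
edge 0: e_0 = (-4.66, -0.85);  n_0 = (-0.1794, +0.9838)
edge 4: e_4 = (+1.22, +1.45);  n_4 = (+0.7652, -0.6438)
∠(n_0, n_4) = 140.41°
δ = |180° − 140.41°| = 39.59°
39.59° > 2α = 28.07°  →  invalid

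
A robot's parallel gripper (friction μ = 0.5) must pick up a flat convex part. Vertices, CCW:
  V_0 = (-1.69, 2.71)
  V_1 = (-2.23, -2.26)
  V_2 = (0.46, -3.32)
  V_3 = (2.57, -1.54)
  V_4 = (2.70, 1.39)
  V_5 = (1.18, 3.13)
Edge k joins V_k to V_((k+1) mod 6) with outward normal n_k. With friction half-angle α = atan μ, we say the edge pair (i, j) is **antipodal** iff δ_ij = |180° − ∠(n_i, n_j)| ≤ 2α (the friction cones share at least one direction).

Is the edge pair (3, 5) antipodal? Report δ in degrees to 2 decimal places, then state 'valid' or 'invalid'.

α = atan 0.5 = 26.57°;  2α = 53.13°
edge 3: e_3 = (+0.13, +2.93);  n_3 = (+0.9990, -0.0443)
edge 5: e_5 = (-2.87, -0.42);  n_5 = (-0.1448, +0.9895)
∠(n_3, n_5) = 100.87°
δ = |180° − 100.87°| = 79.13°
79.13° > 2α = 53.13°  →  invalid

δ = 79.13°, invalid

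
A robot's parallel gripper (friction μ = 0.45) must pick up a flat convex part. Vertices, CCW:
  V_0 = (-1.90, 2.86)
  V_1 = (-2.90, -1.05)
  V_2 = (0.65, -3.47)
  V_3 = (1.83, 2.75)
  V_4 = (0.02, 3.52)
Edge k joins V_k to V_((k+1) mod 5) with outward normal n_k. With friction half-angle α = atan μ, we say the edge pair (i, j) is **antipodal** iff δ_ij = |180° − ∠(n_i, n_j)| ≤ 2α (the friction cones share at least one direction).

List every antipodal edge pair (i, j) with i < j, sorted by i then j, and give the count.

α = atan 0.45 = 24.23°;  2α = 48.46°
n_0 = (-0.9688, +0.2478)
n_1 = (-0.5633, -0.8263)
n_2 = (+0.9825, -0.1864)
n_3 = (+0.3915, +0.9202)
n_4 = (-0.3251, +0.9457)
  (0,1): δ = 109.94°  ·
  (0,2): δ = 3.60°  ✓
  (0,3): δ = 81.30°  ·
  (0,4): δ = 123.32°  ·
  (1,2): δ = 66.46°  ·
  (1,3): δ = 11.24°  ✓
  (1,4): δ = 53.25°  ·
  (2,3): δ = 102.30°  ·
  (2,4): δ = 60.29°  ·
  (3,4): δ = 137.98°  ·
antipodal pairs: 2

count = 2; pairs: (0,2), (1,3)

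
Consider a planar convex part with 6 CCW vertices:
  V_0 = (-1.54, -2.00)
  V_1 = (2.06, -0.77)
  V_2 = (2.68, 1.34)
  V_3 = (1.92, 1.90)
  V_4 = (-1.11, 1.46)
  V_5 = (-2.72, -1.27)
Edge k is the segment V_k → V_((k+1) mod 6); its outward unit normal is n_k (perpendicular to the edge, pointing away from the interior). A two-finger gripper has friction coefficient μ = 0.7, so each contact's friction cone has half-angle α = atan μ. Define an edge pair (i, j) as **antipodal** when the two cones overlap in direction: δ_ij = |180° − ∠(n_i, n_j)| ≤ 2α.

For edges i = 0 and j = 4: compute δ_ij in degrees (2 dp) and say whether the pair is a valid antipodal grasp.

δ = 40.61°, valid

α = atan 0.7 = 34.99°;  2α = 69.98°
edge 0: e_0 = (+3.60, +1.23);  n_0 = (+0.3233, -0.9463)
edge 4: e_4 = (-1.61, -2.73);  n_4 = (-0.8614, +0.5080)
∠(n_0, n_4) = 139.39°
δ = |180° − 139.39°| = 40.61°
40.61° ≤ 2α = 69.98°  →  valid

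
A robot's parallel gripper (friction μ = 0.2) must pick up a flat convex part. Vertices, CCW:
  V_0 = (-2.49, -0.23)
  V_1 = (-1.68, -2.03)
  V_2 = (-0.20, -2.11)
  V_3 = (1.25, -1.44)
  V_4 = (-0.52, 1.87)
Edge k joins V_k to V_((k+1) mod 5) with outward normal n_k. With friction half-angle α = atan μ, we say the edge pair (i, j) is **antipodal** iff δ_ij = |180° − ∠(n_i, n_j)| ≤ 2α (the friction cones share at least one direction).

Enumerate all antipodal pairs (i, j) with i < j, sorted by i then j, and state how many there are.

count = 2; pairs: (0,3), (2,4)

α = atan 0.2 = 11.31°;  2α = 22.62°
n_0 = (-0.9119, -0.4104)
n_1 = (-0.0540, -0.9985)
n_2 = (+0.4195, -0.9078)
n_3 = (+0.8818, +0.4716)
n_4 = (-0.7293, +0.6842)
  (0,1): δ = 117.32°  ·
  (0,2): δ = 89.43°  ·
  (0,3): δ = 3.91°  ✓
  (0,4): δ = 112.60°  ·
  (1,2): δ = 152.11°  ·
  (1,3): δ = 58.77°  ·
  (1,4): δ = 49.92°  ·
  (2,3): δ = 86.66°  ·
  (2,4): δ = 22.03°  ✓
  (3,4): δ = 71.31°  ·
antipodal pairs: 2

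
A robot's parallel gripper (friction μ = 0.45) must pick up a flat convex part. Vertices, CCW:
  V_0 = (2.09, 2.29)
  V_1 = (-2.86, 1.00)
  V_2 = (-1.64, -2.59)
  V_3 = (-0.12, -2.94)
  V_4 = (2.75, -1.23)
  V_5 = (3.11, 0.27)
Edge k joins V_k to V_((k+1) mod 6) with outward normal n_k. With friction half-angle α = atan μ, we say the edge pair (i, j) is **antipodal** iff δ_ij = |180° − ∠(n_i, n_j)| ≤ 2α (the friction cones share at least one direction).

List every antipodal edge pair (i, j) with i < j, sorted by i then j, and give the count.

count = 4; pairs: (0,2), (0,3), (1,4), (1,5)

α = atan 0.45 = 24.23°;  2α = 48.46°
n_0 = (-0.2522, +0.9677)
n_1 = (-0.9468, -0.3218)
n_2 = (-0.2244, -0.9745)
n_3 = (+0.5119, -0.8591)
n_4 = (+0.9724, -0.2334)
n_5 = (+0.8927, +0.4507)
  (0,1): δ = 85.84°  ·
  (0,2): δ = 27.57°  ✓
  (0,3): δ = 16.18°  ✓
  (0,4): δ = 61.90°  ·
  (0,5): δ = 102.18°  ·
  (1,2): δ = 121.74°  ·
  (1,3): δ = 77.98°  ·
  (1,4): δ = 32.27°  ✓
  (1,5): δ = 8.02°  ✓
  (2,3): δ = 136.25°  ·
  (2,4): δ = 90.53°  ·
  (2,5): δ = 50.24°  ·
  (3,4): δ = 134.28°  ·
  (3,5): δ = 94.00°  ·
  (4,5): δ = 139.71°  ·
antipodal pairs: 4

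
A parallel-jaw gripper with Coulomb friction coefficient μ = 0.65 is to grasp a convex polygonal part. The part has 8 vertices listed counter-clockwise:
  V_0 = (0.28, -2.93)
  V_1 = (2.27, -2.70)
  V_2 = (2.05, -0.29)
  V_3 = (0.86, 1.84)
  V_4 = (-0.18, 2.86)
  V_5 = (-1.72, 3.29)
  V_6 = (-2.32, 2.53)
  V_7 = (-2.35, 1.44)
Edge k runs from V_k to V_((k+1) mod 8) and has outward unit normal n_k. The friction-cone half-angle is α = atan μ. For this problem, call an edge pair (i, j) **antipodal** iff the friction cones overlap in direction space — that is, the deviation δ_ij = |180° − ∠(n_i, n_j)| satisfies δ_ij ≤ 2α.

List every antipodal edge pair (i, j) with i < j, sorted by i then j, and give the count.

α = atan 0.65 = 33.02°;  2α = 66.05°
n_0 = (+0.1148, -0.9934)
n_1 = (+0.9959, +0.0909)
n_2 = (+0.8730, +0.4877)
n_3 = (+0.7002, +0.7139)
n_4 = (+0.2689, +0.9632)
n_5 = (-0.7849, +0.6196)
n_6 = (-0.9996, +0.0275)
n_7 = (-0.8568, -0.5156)
  (0,1): δ = 91.38°  ·
  (0,2): δ = 67.40°  ·
  (0,3): δ = 51.04°  ✓
  (0,4): δ = 22.19°  ✓
  (0,5): δ = 45.12°  ✓
  (0,6): δ = 81.83°  ·
  (0,7): δ = 114.45°  ·
  (1,2): δ = 156.02°  ·
  (1,3): δ = 139.66°  ·
  (1,4): δ = 110.82°  ·
  (1,5): δ = 43.51°  ✓
  (1,6): δ = 6.79°  ✓
  (1,7): δ = 25.82°  ✓
  (2,3): δ = 163.64°  ·
  (2,4): δ = 134.79°  ·
  (2,5): δ = 67.48°  ·
  (2,6): δ = 30.77°  ✓
  (2,7): δ = 1.85°  ✓
  (3,4): δ = 151.16°  ·
  (3,5): δ = 83.85°  ·
  (3,6): δ = 47.13°  ✓
  (3,7): δ = 14.52°  ✓
  (4,5): δ = 112.69°  ·
  (4,6): δ = 75.98°  ·
  (4,7): δ = 43.36°  ✓
  (5,6): δ = 143.29°  ·
  (5,7): δ = 110.67°  ·
  (6,7): δ = 147.38°  ·
antipodal pairs: 11

count = 11; pairs: (0,3), (0,4), (0,5), (1,5), (1,6), (1,7), (2,6), (2,7), (3,6), (3,7), (4,7)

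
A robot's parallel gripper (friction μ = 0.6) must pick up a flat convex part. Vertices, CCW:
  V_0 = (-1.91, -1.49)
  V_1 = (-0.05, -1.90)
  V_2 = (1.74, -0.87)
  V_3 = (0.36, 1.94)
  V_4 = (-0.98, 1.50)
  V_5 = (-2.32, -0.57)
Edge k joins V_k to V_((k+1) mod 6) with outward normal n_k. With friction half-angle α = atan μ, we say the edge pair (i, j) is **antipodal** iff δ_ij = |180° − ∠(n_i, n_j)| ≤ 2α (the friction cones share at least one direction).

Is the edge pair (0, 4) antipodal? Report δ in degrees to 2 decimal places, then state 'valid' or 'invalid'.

δ = 69.51°, invalid

α = atan 0.6 = 30.96°;  2α = 61.93°
edge 0: e_0 = (+1.86, -0.41);  n_0 = (-0.2153, -0.9766)
edge 4: e_4 = (-1.34, -2.07);  n_4 = (-0.8395, +0.5434)
∠(n_0, n_4) = 110.49°
δ = |180° − 110.49°| = 69.51°
69.51° > 2α = 61.93°  →  invalid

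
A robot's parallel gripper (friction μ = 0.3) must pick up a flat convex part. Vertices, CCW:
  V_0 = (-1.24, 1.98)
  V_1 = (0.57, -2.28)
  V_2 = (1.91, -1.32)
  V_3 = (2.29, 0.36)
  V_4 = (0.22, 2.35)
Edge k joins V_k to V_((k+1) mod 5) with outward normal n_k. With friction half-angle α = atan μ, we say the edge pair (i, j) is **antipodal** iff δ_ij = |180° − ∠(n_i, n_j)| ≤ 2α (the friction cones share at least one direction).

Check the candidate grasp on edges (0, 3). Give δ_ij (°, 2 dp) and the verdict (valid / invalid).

α = atan 0.3 = 16.70°;  2α = 33.40°
edge 0: e_0 = (+1.81, -4.26);  n_0 = (-0.9204, -0.3910)
edge 3: e_3 = (-2.07, +1.99);  n_3 = (+0.6930, +0.7209)
∠(n_0, n_3) = 156.89°
δ = |180° − 156.89°| = 23.11°
23.11° ≤ 2α = 33.40°  →  valid

δ = 23.11°, valid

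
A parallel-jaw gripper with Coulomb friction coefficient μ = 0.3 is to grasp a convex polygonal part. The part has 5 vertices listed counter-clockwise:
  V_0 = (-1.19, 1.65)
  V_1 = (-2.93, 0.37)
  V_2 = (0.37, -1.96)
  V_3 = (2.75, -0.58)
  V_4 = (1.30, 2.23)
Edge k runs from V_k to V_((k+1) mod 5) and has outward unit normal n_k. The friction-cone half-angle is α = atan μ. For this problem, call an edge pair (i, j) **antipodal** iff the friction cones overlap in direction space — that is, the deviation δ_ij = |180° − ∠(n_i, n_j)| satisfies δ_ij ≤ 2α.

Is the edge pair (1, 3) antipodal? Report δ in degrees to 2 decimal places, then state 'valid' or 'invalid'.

α = atan 0.3 = 16.70°;  2α = 33.40°
edge 1: e_1 = (+3.30, -2.33);  n_1 = (-0.5768, -0.8169)
edge 3: e_3 = (-1.45, +2.81);  n_3 = (+0.8887, +0.4586)
∠(n_1, n_3) = 152.52°
δ = |180° − 152.52°| = 27.48°
27.48° ≤ 2α = 33.40°  →  valid

δ = 27.48°, valid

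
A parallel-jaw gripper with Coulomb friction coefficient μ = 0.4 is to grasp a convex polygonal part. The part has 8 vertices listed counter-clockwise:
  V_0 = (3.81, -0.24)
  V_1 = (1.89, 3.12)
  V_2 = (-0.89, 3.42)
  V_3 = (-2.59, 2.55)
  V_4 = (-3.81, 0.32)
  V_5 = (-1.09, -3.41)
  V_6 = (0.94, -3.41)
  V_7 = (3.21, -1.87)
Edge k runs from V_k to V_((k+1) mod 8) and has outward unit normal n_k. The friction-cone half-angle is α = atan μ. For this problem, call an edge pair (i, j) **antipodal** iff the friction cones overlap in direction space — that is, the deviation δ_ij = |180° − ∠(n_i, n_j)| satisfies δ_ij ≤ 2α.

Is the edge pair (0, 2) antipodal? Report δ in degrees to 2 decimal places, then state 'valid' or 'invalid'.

α = atan 0.4 = 21.80°;  2α = 43.60°
edge 0: e_0 = (-1.92, +3.36);  n_0 = (+0.8682, +0.4961)
edge 2: e_2 = (-1.70, -0.87);  n_2 = (-0.4556, +0.8902)
∠(n_0, n_2) = 87.36°
δ = |180° − 87.36°| = 92.64°
92.64° > 2α = 43.60°  →  invalid

δ = 92.64°, invalid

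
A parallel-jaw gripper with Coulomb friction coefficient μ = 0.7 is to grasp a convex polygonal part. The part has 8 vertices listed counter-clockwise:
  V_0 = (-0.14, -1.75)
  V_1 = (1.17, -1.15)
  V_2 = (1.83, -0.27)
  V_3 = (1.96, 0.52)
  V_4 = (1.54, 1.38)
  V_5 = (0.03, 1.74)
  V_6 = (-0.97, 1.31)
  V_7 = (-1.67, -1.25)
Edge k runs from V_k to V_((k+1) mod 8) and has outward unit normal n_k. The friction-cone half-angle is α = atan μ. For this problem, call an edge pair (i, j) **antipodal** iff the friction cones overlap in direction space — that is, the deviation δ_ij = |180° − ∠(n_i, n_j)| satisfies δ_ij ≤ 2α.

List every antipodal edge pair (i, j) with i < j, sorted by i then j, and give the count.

count = 12; pairs: (0,4), (0,5), (0,6), (1,4), (1,5), (1,6), (2,5), (2,6), (3,6), (3,7), (4,7), (5,7)

α = atan 0.7 = 34.99°;  2α = 69.98°
n_0 = (+0.4164, -0.9092)
n_1 = (+0.8000, -0.6000)
n_2 = (+0.9867, -0.1624)
n_3 = (+0.8986, +0.4388)
n_4 = (+0.2319, +0.9727)
n_5 = (-0.3950, +0.9187)
n_6 = (-0.9646, +0.2638)
n_7 = (-0.3106, -0.9505)
  (0,1): δ = 151.48°  ·
  (0,2): δ = 123.95°  ·
  (0,3): δ = 88.58°  ·
  (0,4): δ = 38.02°  ✓
  (0,5): δ = 1.34°  ✓
  (0,6): δ = 50.10°  ✓
  (0,7): δ = 137.29°  ·
  (1,2): δ = 152.47°  ·
  (1,3): δ = 117.10°  ·
  (1,4): δ = 66.54°  ✓
  (1,5): δ = 29.86°  ✓
  (1,6): δ = 21.58°  ✓
  (1,7): δ = 108.77°  ·
  (2,3): δ = 144.63°  ·
  (2,4): δ = 94.06°  ·
  (2,5): δ = 57.39°  ✓
  (2,6): δ = 5.95°  ✓
  (2,7): δ = 81.25°  ·
  (3,4): δ = 129.44°  ·
  (3,5): δ = 92.76°  ·
  (3,6): δ = 41.32°  ✓
  (3,7): δ = 45.87°  ✓
  (4,5): δ = 143.32°  ·
  (4,6): δ = 91.88°  ·
  (4,7): δ = 4.69°  ✓
  (5,6): δ = 128.56°  ·
  (5,7): δ = 41.36°  ✓
  (6,7): δ = 92.80°  ·
antipodal pairs: 12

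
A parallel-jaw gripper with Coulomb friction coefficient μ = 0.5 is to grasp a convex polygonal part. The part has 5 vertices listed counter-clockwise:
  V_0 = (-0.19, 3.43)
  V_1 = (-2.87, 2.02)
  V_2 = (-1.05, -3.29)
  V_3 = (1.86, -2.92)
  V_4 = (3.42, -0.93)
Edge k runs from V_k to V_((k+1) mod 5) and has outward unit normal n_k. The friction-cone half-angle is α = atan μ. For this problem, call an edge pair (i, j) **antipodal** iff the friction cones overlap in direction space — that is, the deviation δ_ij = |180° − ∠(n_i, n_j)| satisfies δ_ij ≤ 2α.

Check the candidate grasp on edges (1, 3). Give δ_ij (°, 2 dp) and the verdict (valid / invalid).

δ = 57.01°, invalid

α = atan 0.5 = 26.57°;  2α = 53.13°
edge 1: e_1 = (+1.82, -5.31);  n_1 = (-0.9460, -0.3242)
edge 3: e_3 = (+1.56, +1.99);  n_3 = (+0.7870, -0.6169)
∠(n_1, n_3) = 122.99°
δ = |180° − 122.99°| = 57.01°
57.01° > 2α = 53.13°  →  invalid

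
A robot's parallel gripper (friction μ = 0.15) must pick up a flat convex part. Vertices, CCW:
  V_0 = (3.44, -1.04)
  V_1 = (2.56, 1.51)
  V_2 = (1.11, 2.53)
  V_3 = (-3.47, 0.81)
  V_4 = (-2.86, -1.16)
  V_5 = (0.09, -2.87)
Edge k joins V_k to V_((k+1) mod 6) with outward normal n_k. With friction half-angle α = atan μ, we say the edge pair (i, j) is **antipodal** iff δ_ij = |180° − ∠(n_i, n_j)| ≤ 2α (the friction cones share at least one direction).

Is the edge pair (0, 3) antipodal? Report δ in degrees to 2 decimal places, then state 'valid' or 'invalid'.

δ = 1.83°, valid

α = atan 0.15 = 8.53°;  2α = 17.06°
edge 0: e_0 = (-0.88, +2.55);  n_0 = (+0.9453, +0.3262)
edge 3: e_3 = (+0.61, -1.97);  n_3 = (-0.9553, -0.2958)
∠(n_0, n_3) = 178.17°
δ = |180° − 178.17°| = 1.83°
1.83° ≤ 2α = 17.06°  →  valid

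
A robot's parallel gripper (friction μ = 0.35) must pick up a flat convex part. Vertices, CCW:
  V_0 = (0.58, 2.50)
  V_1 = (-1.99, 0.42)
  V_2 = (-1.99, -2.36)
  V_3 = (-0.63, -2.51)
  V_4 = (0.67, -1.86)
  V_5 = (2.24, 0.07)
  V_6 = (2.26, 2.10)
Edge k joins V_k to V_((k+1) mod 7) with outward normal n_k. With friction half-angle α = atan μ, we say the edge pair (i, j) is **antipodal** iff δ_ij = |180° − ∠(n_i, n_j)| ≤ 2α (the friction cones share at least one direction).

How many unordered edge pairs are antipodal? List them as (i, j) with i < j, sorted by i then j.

count = 4; pairs: (0,3), (0,4), (1,5), (2,6)

α = atan 0.35 = 19.29°;  2α = 38.58°
n_0 = (-0.6291, +0.7773)
n_1 = (-1.0000, -0.0000)
n_2 = (-0.1096, -0.9940)
n_3 = (+0.4472, -0.8944)
n_4 = (+0.7757, -0.6310)
n_5 = (+1.0000, -0.0099)
n_6 = (+0.2316, +0.9728)
  (0,1): δ = 128.98°  ·
  (0,2): δ = 45.28°  ·
  (0,3): δ = 12.42°  ✓
  (0,4): δ = 11.89°  ✓
  (0,5): δ = 50.45°  ·
  (0,6): δ = 127.62°  ·
  (1,2): δ = 96.29°  ·
  (1,3): δ = 63.43°  ·
  (1,4): δ = 39.13°  ·
  (1,5): δ = 0.56°  ✓
  (1,6): δ = 76.61°  ·
  (2,3): δ = 147.14°  ·
  (2,4): δ = 122.83°  ·
  (2,5): δ = 84.27°  ·
  (2,6): δ = 7.10°  ✓
  (3,4): δ = 155.69°  ·
  (3,5): δ = 117.13°  ·
  (3,6): δ = 39.96°  ·
  (4,5): δ = 141.44°  ·
  (4,6): δ = 64.27°  ·
  (5,6): δ = 102.83°  ·
antipodal pairs: 4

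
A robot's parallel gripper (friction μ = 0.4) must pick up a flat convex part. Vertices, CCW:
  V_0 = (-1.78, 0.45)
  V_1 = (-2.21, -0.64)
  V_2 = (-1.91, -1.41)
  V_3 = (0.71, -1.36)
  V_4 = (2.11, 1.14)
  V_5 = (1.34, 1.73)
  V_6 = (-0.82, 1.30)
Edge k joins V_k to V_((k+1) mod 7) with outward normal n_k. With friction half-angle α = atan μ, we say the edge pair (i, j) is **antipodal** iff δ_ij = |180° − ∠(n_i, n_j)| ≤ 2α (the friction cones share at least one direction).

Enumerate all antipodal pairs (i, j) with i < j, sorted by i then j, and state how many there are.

count = 6; pairs: (0,3), (1,4), (2,4), (2,5), (2,6), (3,6)

α = atan 0.4 = 21.80°;  2α = 43.60°
n_0 = (-0.9302, +0.3670)
n_1 = (-0.9318, -0.3630)
n_2 = (+0.0191, -0.9998)
n_3 = (+0.8725, -0.4886)
n_4 = (+0.6082, +0.7938)
n_5 = (-0.1952, +0.9808)
n_6 = (-0.6629, +0.7487)
  (0,1): δ = 137.18°  ·
  (0,2): δ = 67.38°  ·
  (0,3): δ = 7.72°  ✓
  (0,4): δ = 74.07°  ·
  (0,5): δ = 122.79°  ·
  (0,6): δ = 153.05°  ·
  (1,2): δ = 110.19°  ·
  (1,3): δ = 50.54°  ·
  (1,4): δ = 31.25°  ✓
  (1,5): δ = 79.97°  ·
  (1,6): δ = 110.24°  ·
  (2,3): δ = 120.34°  ·
  (2,4): δ = 38.55°  ✓
  (2,5): δ = 10.17°  ✓
  (2,6): δ = 40.43°  ✓
  (3,4): δ = 98.21°  ·
  (3,5): δ = 49.49°  ·
  (3,6): δ = 19.23°  ✓
  (4,5): δ = 131.28°  ·
  (4,6): δ = 101.02°  ·
  (5,6): δ = 149.74°  ·
antipodal pairs: 6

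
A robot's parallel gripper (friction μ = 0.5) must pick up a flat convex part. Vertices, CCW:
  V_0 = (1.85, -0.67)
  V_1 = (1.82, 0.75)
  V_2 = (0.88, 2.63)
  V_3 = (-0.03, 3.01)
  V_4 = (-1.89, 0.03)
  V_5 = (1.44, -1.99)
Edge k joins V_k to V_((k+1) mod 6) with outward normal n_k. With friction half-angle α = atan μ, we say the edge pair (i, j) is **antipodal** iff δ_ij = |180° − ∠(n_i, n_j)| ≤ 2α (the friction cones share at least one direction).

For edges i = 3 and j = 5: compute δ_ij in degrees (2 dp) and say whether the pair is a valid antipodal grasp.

δ = 14.72°, valid

α = atan 0.5 = 26.57°;  2α = 53.13°
edge 3: e_3 = (-1.86, -2.98);  n_3 = (-0.8483, +0.5295)
edge 5: e_5 = (+0.41, +1.32);  n_5 = (+0.9550, -0.2966)
∠(n_3, n_5) = 165.28°
δ = |180° − 165.28°| = 14.72°
14.72° ≤ 2α = 53.13°  →  valid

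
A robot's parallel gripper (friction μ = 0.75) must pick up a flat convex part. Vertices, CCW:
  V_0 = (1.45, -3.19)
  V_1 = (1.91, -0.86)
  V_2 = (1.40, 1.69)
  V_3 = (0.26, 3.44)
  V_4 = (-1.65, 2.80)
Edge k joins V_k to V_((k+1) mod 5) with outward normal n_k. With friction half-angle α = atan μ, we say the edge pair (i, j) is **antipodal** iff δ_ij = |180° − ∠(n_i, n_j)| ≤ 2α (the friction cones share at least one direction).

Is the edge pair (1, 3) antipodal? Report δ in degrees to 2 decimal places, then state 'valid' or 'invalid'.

α = atan 0.75 = 36.87°;  2α = 73.74°
edge 1: e_1 = (-0.51, +2.55);  n_1 = (+0.9806, +0.1961)
edge 3: e_3 = (-1.91, -0.64);  n_3 = (-0.3177, +0.9482)
∠(n_1, n_3) = 97.21°
δ = |180° − 97.21°| = 82.79°
82.79° > 2α = 73.74°  →  invalid

δ = 82.79°, invalid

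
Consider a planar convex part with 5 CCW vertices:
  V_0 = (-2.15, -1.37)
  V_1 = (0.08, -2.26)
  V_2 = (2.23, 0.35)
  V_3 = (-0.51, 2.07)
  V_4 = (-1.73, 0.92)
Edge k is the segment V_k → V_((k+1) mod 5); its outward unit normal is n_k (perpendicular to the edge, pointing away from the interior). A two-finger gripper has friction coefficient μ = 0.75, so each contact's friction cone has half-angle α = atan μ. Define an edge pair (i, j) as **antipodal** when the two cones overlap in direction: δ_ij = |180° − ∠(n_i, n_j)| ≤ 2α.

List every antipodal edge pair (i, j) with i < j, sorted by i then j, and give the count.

α = atan 0.75 = 36.87°;  2α = 73.74°
n_0 = (-0.3707, -0.9288)
n_1 = (+0.7718, -0.6358)
n_2 = (+0.5317, +0.8470)
n_3 = (-0.6859, +0.7277)
n_4 = (-0.9836, +0.1804)
  (0,1): δ = 107.72°  ·
  (0,2): δ = 10.36°  ✓
  (0,3): δ = 65.07°  ✓
  (0,4): δ = 101.36°  ·
  (1,2): δ = 82.64°  ·
  (1,3): δ = 7.21°  ✓
  (1,4): δ = 29.09°  ✓
  (2,3): δ = 104.57°  ·
  (2,4): δ = 68.27°  ✓
  (3,4): δ = 143.70°  ·
antipodal pairs: 5

count = 5; pairs: (0,2), (0,3), (1,3), (1,4), (2,4)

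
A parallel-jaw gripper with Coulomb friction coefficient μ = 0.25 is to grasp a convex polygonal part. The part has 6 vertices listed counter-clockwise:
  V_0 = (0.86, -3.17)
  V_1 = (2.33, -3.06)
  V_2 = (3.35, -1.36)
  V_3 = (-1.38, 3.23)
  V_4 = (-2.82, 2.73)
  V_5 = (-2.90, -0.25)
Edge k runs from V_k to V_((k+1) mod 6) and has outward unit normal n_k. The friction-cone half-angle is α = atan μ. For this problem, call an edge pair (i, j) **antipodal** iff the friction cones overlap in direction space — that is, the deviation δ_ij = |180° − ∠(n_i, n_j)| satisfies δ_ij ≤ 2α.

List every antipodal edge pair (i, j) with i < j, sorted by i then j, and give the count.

α = atan 0.25 = 14.04°;  2α = 28.07°
n_0 = (+0.0746, -0.9972)
n_1 = (+0.8575, -0.5145)
n_2 = (+0.6964, +0.7176)
n_3 = (-0.3280, +0.9447)
n_4 = (-0.9996, +0.0268)
n_5 = (-0.6134, -0.7898)
  (0,1): δ = 125.24°  ·
  (0,2): δ = 48.42°  ·
  (0,3): δ = 14.87°  ✓
  (0,4): δ = 84.18°  ·
  (0,5): δ = 137.89°  ·
  (1,2): δ = 103.18°  ·
  (1,3): δ = 39.89°  ·
  (1,4): δ = 29.43°  ·
  (1,5): δ = 83.13°  ·
  (2,3): δ = 116.71°  ·
  (2,4): δ = 47.40°  ·
  (2,5): δ = 6.31°  ✓
  (3,4): δ = 110.69°  ·
  (3,5): δ = 56.98°  ·
  (4,5): δ = 126.29°  ·
antipodal pairs: 2

count = 2; pairs: (0,3), (2,5)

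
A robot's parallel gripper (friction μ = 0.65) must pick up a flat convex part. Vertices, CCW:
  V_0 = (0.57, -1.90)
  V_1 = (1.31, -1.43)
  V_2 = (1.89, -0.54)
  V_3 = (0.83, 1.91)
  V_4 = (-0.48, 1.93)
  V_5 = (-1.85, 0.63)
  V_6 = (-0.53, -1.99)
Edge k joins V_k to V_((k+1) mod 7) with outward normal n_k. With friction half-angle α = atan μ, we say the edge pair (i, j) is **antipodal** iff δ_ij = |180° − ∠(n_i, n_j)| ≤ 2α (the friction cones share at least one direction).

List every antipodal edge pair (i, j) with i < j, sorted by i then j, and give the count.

α = atan 0.65 = 33.02°;  2α = 66.05°
n_0 = (+0.5361, -0.8441)
n_1 = (+0.8378, -0.5460)
n_2 = (+0.9178, +0.3971)
n_3 = (+0.0153, +0.9999)
n_4 = (-0.6883, +0.7254)
n_5 = (-0.8931, -0.4499)
n_6 = (+0.0815, -0.9967)
  (0,1): δ = 155.51°  ·
  (0,2): δ = 99.03°  ·
  (0,3): δ = 33.30°  ✓
  (0,4): δ = 11.08°  ✓
  (0,5): δ = 84.32°  ·
  (0,6): δ = 152.26°  ·
  (1,2): δ = 123.51°  ·
  (1,3): δ = 57.78°  ✓
  (1,4): δ = 13.41°  ✓
  (1,5): δ = 59.83°  ✓
  (1,6): δ = 127.77°  ·
  (2,3): δ = 114.27°  ·
  (2,4): δ = 69.90°  ·
  (2,5): δ = 3.34°  ✓
  (2,6): δ = 71.28°  ·
  (3,4): δ = 135.63°  ·
  (3,5): δ = 62.39°  ✓
  (3,6): δ = 5.55°  ✓
  (4,5): δ = 106.76°  ·
  (4,6): δ = 38.82°  ✓
  (5,6): δ = 112.06°  ·
antipodal pairs: 9

count = 9; pairs: (0,3), (0,4), (1,3), (1,4), (1,5), (2,5), (3,5), (3,6), (4,6)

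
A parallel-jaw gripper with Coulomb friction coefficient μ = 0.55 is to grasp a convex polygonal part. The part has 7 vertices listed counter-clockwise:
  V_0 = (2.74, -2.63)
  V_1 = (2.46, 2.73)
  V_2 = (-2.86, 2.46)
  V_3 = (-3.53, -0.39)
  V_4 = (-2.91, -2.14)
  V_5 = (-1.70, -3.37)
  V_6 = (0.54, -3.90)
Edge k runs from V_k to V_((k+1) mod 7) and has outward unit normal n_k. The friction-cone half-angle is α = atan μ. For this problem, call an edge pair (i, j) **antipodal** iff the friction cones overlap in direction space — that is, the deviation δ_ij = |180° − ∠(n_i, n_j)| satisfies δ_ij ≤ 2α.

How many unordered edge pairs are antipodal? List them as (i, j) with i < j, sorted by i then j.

count = 7; pairs: (0,2), (0,3), (0,4), (1,4), (1,5), (1,6), (2,6)

α = atan 0.55 = 28.81°;  2α = 57.62°
n_0 = (+0.9986, +0.0522)
n_1 = (-0.0507, +0.9987)
n_2 = (-0.9735, +0.2288)
n_3 = (-0.9426, -0.3339)
n_4 = (-0.7129, -0.7013)
n_5 = (-0.2302, -0.9731)
n_6 = (+0.4999, -0.8661)
  (0,1): δ = 90.08°  ·
  (0,2): δ = 16.22°  ✓
  (0,3): δ = 16.52°  ✓
  (0,4): δ = 41.54°  ✓
  (0,5): δ = 73.70°  ·
  (0,6): δ = 117.01°  ·
  (1,2): δ = 106.13°  ·
  (1,3): δ = 73.40°  ·
  (1,4): δ = 48.38°  ✓
  (1,5): δ = 16.22°  ✓
  (1,6): δ = 27.09°  ✓
  (2,3): δ = 147.26°  ·
  (2,4): δ = 122.24°  ·
  (2,5): δ = 90.08°  ·
  (2,6): δ = 46.77°  ✓
  (3,4): δ = 154.98°  ·
  (3,5): δ = 122.82°  ·
  (3,6): δ = 79.51°  ·
  (4,5): δ = 147.84°  ·
  (4,6): δ = 104.53°  ·
  (5,6): δ = 136.69°  ·
antipodal pairs: 7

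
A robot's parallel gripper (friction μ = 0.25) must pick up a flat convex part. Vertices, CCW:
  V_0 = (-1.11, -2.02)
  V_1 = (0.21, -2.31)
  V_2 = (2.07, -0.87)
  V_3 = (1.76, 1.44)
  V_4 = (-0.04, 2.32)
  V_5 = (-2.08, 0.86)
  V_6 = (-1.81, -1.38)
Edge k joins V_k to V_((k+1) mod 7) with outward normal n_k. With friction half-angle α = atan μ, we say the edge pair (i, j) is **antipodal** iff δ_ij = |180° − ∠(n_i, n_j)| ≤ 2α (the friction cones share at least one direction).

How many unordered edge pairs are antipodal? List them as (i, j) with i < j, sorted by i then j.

count = 4; pairs: (0,3), (1,4), (2,5), (3,6)

α = atan 0.25 = 14.04°;  2α = 28.07°
n_0 = (-0.2146, -0.9767)
n_1 = (+0.6122, -0.7907)
n_2 = (+0.9911, +0.1330)
n_3 = (+0.4392, +0.8984)
n_4 = (-0.5820, +0.8132)
n_5 = (-0.9928, -0.1197)
n_6 = (-0.6748, -0.7380)
  (0,1): δ = 129.86°  ·
  (0,2): δ = 69.97°  ·
  (0,3): δ = 13.66°  ✓
  (0,4): δ = 47.98°  ·
  (0,5): δ = 109.26°  ·
  (0,6): δ = 149.95°  ·
  (1,2): δ = 120.10°  ·
  (1,3): δ = 63.80°  ·
  (1,4): δ = 2.16°  ✓
  (1,5): δ = 59.13°  ·
  (1,6): δ = 99.82°  ·
  (2,3): δ = 123.70°  ·
  (2,4): δ = 62.05°  ·
  (2,5): δ = 0.77°  ✓
  (2,6): δ = 39.92°  ·
  (3,4): δ = 118.36°  ·
  (3,5): δ = 57.07°  ·
  (3,6): δ = 16.38°  ✓
  (4,5): δ = 118.72°  ·
  (4,6): δ = 78.03°  ·
  (5,6): δ = 139.31°  ·
antipodal pairs: 4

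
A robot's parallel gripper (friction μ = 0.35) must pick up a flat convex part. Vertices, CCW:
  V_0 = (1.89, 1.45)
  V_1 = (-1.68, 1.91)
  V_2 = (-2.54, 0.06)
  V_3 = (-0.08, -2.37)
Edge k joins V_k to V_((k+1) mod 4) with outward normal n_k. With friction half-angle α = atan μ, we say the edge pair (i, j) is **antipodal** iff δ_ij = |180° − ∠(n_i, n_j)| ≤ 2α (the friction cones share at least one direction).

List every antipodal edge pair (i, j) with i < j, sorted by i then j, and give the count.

count = 2; pairs: (0,2), (1,3)

α = atan 0.35 = 19.29°;  2α = 38.58°
n_0 = (+0.1278, +0.9918)
n_1 = (-0.9068, +0.4215)
n_2 = (-0.7028, -0.7114)
n_3 = (+0.8888, -0.4583)
  (0,1): δ = 107.59°  ·
  (0,2): δ = 37.31°  ✓
  (0,3): δ = 70.06°  ·
  (1,2): δ = 109.72°  ·
  (1,3): δ = 2.35°  ✓
  (2,3): δ = 72.63°  ·
antipodal pairs: 2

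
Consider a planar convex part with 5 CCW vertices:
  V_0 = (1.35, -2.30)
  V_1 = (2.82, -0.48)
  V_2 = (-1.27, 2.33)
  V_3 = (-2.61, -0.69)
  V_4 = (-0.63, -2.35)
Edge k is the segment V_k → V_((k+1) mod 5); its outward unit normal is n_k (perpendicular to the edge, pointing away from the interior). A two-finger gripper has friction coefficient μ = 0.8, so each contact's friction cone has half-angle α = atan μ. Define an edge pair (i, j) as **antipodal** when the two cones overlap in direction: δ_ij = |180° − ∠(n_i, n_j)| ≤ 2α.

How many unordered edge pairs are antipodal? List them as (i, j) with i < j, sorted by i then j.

count = 4; pairs: (0,2), (1,3), (1,4), (2,4)

α = atan 0.8 = 38.66°;  2α = 77.32°
n_0 = (+0.7779, -0.6283)
n_1 = (+0.5663, +0.8242)
n_2 = (-0.9141, +0.4056)
n_3 = (-0.6425, -0.7663)
n_4 = (+0.0252, -0.9997)
  (0,1): δ = 85.56°  ·
  (0,2): δ = 15.00°  ✓
  (0,3): δ = 88.95°  ·
  (0,4): δ = 130.37°  ·
  (1,2): δ = 79.44°  ·
  (1,3): δ = 5.49°  ✓
  (1,4): δ = 35.94°  ✓
  (2,3): δ = 106.05°  ·
  (2,4): δ = 64.63°  ✓
  (3,4): δ = 138.58°  ·
antipodal pairs: 4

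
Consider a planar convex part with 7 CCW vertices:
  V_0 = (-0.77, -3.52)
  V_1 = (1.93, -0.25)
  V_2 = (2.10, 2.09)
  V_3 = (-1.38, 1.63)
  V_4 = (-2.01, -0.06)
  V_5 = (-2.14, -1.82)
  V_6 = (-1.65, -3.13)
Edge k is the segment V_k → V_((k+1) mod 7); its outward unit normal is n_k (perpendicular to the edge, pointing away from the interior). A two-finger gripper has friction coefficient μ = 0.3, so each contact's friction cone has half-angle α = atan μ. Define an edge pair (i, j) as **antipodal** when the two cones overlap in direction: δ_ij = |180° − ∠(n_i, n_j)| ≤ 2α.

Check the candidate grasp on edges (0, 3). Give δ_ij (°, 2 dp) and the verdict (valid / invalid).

α = atan 0.3 = 16.70°;  2α = 33.40°
edge 0: e_0 = (+2.70, +3.27);  n_0 = (+0.7711, -0.6367)
edge 3: e_3 = (-0.63, -1.69);  n_3 = (-0.9370, +0.3493)
∠(n_0, n_3) = 160.90°
δ = |180° − 160.90°| = 19.10°
19.10° ≤ 2α = 33.40°  →  valid

δ = 19.10°, valid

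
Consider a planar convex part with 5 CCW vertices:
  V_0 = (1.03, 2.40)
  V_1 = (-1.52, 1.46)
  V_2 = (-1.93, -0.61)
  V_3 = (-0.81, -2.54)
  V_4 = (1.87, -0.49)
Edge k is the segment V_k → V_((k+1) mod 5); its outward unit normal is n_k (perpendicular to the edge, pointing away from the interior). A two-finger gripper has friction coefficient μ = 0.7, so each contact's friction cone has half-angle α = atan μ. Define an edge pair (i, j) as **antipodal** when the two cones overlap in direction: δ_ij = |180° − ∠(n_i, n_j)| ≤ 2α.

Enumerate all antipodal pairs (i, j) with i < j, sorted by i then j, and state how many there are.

α = atan 0.7 = 34.99°;  2α = 69.98°
n_0 = (-0.3459, +0.9383)
n_1 = (-0.9809, +0.1943)
n_2 = (-0.8649, -0.5019)
n_3 = (+0.6076, -0.7943)
n_4 = (+0.9603, +0.2791)
  (0,1): δ = 121.44°  ·
  (0,2): δ = 80.11°  ·
  (0,3): δ = 17.18°  ✓
  (0,4): δ = 85.97°  ·
  (1,2): δ = 138.67°  ·
  (1,3): δ = 41.38°  ✓
  (1,4): δ = 27.41°  ✓
  (2,3): δ = 82.71°  ·
  (2,4): δ = 13.92°  ✓
  (3,4): δ = 111.21°  ·
antipodal pairs: 4

count = 4; pairs: (0,3), (1,3), (1,4), (2,4)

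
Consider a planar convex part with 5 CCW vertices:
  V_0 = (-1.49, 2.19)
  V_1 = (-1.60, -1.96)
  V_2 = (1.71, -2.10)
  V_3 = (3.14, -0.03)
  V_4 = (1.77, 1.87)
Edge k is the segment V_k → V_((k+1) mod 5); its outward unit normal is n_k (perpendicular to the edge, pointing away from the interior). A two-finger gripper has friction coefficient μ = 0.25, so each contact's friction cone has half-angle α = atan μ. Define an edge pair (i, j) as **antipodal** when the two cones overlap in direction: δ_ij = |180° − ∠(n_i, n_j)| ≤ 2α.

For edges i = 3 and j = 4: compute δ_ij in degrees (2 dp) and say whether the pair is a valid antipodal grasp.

α = atan 0.25 = 14.04°;  2α = 28.07°
edge 3: e_3 = (-1.37, +1.90);  n_3 = (+0.8111, +0.5849)
edge 4: e_4 = (-3.26, +0.32);  n_4 = (+0.0977, +0.9952)
∠(n_3, n_4) = 48.60°
δ = |180° − 48.60°| = 131.40°
131.40° > 2α = 28.07°  →  invalid

δ = 131.40°, invalid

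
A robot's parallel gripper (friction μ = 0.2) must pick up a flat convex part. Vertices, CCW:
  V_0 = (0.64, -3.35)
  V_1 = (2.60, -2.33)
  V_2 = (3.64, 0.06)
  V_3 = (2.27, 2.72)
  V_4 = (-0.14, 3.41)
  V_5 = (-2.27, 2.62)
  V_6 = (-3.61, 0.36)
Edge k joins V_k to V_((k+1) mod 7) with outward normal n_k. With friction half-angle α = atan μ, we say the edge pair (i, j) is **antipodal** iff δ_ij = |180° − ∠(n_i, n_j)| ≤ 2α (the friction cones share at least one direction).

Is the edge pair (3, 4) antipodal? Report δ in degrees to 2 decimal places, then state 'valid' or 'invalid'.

α = atan 0.2 = 11.31°;  2α = 22.62°
edge 3: e_3 = (-2.41, +0.69);  n_3 = (+0.2752, +0.9614)
edge 4: e_4 = (-2.13, -0.79);  n_4 = (-0.3477, +0.9376)
∠(n_3, n_4) = 36.33°
δ = |180° − 36.33°| = 143.67°
143.67° > 2α = 22.62°  →  invalid

δ = 143.67°, invalid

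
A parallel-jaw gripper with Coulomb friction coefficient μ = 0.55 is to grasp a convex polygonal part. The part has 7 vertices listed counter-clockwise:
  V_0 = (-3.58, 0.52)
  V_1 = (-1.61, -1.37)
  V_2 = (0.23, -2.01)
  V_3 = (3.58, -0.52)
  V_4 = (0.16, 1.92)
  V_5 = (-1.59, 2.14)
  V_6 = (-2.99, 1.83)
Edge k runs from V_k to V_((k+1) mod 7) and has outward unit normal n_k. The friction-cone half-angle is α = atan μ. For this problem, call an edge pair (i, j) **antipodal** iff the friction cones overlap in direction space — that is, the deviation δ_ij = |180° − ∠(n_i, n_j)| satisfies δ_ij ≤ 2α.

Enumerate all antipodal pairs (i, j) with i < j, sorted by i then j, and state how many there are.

α = atan 0.55 = 28.81°;  2α = 57.62°
n_0 = (-0.6923, -0.7216)
n_1 = (-0.3285, -0.9445)
n_2 = (+0.4064, -0.9137)
n_3 = (+0.5808, +0.8141)
n_4 = (+0.1247, +0.9922)
n_5 = (-0.2162, +0.9764)
n_6 = (-0.9118, +0.4107)
  (0,1): δ = 155.37°  ·
  (0,2): δ = 112.21°  ·
  (0,3): δ = 8.31°  ✓
  (0,4): δ = 36.65°  ✓
  (0,5): δ = 56.30°  ✓
  (0,6): δ = 109.57°  ·
  (1,2): δ = 136.84°  ·
  (1,3): δ = 16.33°  ✓
  (1,4): δ = 12.01°  ✓
  (1,5): δ = 31.66°  ✓
  (1,6): δ = 84.93°  ·
  (2,3): δ = 59.48°  ·
  (2,4): δ = 31.14°  ✓
  (2,5): δ = 11.49°  ✓
  (2,6): δ = 41.78°  ✓
  (3,4): δ = 151.66°  ·
  (3,5): δ = 132.01°  ·
  (3,6): δ = 78.74°  ·
  (4,5): δ = 160.35°  ·
  (4,6): δ = 107.08°  ·
  (5,6): δ = 126.73°  ·
antipodal pairs: 9

count = 9; pairs: (0,3), (0,4), (0,5), (1,3), (1,4), (1,5), (2,4), (2,5), (2,6)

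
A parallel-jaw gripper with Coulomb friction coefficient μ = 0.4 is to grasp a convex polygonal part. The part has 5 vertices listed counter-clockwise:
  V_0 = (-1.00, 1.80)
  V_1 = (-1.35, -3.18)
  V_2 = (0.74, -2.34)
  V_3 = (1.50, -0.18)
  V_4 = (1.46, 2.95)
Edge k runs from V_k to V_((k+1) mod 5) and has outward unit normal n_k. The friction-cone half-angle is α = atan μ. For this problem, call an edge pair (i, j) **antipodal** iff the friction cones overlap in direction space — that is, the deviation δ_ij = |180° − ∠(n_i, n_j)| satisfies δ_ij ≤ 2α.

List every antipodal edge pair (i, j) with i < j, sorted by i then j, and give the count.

count = 3; pairs: (0,2), (0,3), (1,4)

α = atan 0.4 = 21.80°;  2α = 43.60°
n_0 = (-0.9975, +0.0701)
n_1 = (+0.3729, -0.9279)
n_2 = (+0.9433, -0.3319)
n_3 = (+0.9999, +0.0128)
n_4 = (-0.4235, +0.9059)
  (0,1): δ = 64.08°  ·
  (0,2): δ = 15.36°  ✓
  (0,3): δ = 4.75°  ✓
  (0,4): δ = 119.08°  ·
  (1,2): δ = 131.28°  ·
  (1,3): δ = 111.16°  ·
  (1,4): δ = 3.16°  ✓
  (2,3): δ = 159.88°  ·
  (2,4): δ = 45.56°  ·
  (3,4): δ = 65.68°  ·
antipodal pairs: 3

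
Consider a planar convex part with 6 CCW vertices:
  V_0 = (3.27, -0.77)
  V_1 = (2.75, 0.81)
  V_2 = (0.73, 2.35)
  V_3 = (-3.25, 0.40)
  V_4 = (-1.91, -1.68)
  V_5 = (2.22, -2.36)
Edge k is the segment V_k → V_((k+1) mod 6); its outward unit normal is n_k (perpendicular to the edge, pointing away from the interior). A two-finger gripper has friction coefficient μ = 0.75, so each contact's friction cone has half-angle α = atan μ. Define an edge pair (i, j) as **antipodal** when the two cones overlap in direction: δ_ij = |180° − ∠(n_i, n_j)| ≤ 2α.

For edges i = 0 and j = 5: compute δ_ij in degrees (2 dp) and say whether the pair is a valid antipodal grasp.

α = atan 0.75 = 36.87°;  2α = 73.74°
edge 0: e_0 = (-0.52, +1.58);  n_0 = (+0.9499, +0.3126)
edge 5: e_5 = (+1.05, +1.59);  n_5 = (+0.8345, -0.5511)
∠(n_0, n_5) = 51.66°
δ = |180° − 51.66°| = 128.34°
128.34° > 2α = 73.74°  →  invalid

δ = 128.34°, invalid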